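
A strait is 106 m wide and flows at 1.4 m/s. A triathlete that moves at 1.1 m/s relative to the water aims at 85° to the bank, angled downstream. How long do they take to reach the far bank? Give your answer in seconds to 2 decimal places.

96.73 s

The component of the triathlete's velocity perpendicular to the bank is 1.1 × sin 85° = 1.096 m/s.
The flow acts along the bank and has no component across it.
Time = 106 / 1.096 = 96.732 s.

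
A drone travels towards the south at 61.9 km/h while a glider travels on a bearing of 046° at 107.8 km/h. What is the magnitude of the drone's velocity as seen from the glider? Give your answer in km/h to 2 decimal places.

157.24 km/h

Taking east as x and north as y: drone velocity = (0.000, -61.900) km/h; glider velocity = (77.545, 74.884) km/h.
Velocity of drone relative to glider = (0.000, -61.900) − (77.545, 74.884) = (-77.545, -136.784) km/h.
Magnitude = |(-77.545, -136.784)| = 157.236 km/h.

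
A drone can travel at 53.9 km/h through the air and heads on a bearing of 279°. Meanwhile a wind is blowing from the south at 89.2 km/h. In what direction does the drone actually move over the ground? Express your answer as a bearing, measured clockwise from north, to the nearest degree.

331°

Taking east as x and north as y: velocity relative to the air = (-53.236, 8.432) km/h; the air relative to ground = (0.000, 89.200) km/h.
Velocity relative to ground = (-53.236, 8.432) + (0.000, 89.200) = (-53.236, 97.632) km/h.
Bearing = atan2(-53.24, 97.63) = 331.40° clockwise from north.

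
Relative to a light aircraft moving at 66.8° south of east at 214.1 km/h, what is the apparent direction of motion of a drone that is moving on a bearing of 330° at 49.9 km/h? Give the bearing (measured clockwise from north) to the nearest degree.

336°

Taking east as x and north as y: drone velocity = (-24.950, 43.215) km/h; light aircraft velocity = (84.343, -196.787) km/h.
Velocity of drone relative to light aircraft = (-24.950, 43.215) − (84.343, -196.787) = (-109.293, 240.002) km/h.
Bearing = atan2(-109.29, 240.00) = 335.52° clockwise from north.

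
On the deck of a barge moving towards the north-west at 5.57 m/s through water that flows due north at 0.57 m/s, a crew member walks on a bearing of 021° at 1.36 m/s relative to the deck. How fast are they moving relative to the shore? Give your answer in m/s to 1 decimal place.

In east/north components (m/s): crew member relative to barge = (0.487, 1.270); barge relative to water = (-3.939, 3.939); water relative to ground = (0.000, 0.570).
Sum = (-3.451, 5.778) m/s.
Speed = |(-3.451, 5.778)| = 6.730 m/s.

6.7 m/s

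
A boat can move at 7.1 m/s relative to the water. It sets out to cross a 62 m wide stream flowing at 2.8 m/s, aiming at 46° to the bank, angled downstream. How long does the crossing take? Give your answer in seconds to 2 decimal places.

12.14 s

The component of the boat's velocity perpendicular to the bank is 7.1 × sin 46° = 5.107 m/s.
Only the cross-stream component determines the crossing time; the current contributes nothing perpendicular to the bank.
Time = 62 / 5.107 = 12.139 s.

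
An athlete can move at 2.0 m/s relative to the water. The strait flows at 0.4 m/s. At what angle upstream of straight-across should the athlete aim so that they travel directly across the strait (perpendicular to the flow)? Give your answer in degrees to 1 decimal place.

To cancel the current, the upstream component of the athlete's velocity must equal the flow: 2.0 sin θ = 0.4.
sin θ = 0.4 / 2.0 = 0.2000.
θ = arcsin(0.2000) = 11.537°.

11.5°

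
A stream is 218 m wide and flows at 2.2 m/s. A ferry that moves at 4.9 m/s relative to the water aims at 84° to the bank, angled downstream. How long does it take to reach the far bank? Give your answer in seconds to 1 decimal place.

The component of the ferry's velocity perpendicular to the bank is 4.9 × sin 84° = 4.873 m/s.
The current is parallel to the bank, so it does not affect the crossing time.
Time = 218 / 4.873 = 44.735 s.

44.7 s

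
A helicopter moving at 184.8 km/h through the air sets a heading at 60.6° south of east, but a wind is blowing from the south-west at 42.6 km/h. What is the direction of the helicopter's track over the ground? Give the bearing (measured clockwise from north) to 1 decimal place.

137.3°

Taking east as x and north as y: velocity relative to the air = (90.719, -161.000) km/h; the air relative to ground = (30.123, 30.123) km/h.
Velocity relative to ground = (90.719, -161.000) + (30.123, 30.123) = (120.842, -130.878) km/h.
Bearing = atan2(120.84, -130.88) = 137.28° clockwise from north.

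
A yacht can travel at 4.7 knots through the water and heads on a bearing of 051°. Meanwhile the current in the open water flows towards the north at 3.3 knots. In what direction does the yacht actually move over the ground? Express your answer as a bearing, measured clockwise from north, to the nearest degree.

Taking east as x and north as y: velocity relative to the water = (3.653, 2.958) knots; the water relative to ground = (0.000, 3.300) knots.
Velocity relative to ground = (3.653, 2.958) + (0.000, 3.300) = (3.653, 6.258) knots.
Bearing = atan2(3.65, 6.26) = 30.27° clockwise from north.

030°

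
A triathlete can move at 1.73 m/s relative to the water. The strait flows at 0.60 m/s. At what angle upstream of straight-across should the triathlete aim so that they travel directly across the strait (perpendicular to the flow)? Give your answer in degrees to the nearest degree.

20°

To cancel the current, the upstream component of the triathlete's velocity must equal the flow: 1.73 sin θ = 0.60.
sin θ = 0.60 / 1.73 = 0.3468.
θ = arcsin(0.3468) = 20.293°.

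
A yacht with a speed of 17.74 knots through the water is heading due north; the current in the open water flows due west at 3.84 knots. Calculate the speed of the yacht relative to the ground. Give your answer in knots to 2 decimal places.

18.15 knots

Taking east as x and north as y: velocity relative to the water = (0.000, 17.740) knots; the water relative to ground = (-3.840, 0.000) knots.
Velocity relative to ground = (0.000, 17.740) + (-3.840, 0.000) = (-3.840, 17.740) knots.
Speed = |(-3.840, 17.740)| = 18.151 knots.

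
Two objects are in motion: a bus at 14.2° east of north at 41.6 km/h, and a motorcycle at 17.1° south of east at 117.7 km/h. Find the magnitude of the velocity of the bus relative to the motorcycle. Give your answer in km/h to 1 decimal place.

Taking east as x and north as y: bus velocity = (10.205, 40.329) km/h; motorcycle velocity = (112.497, -34.609) km/h.
Velocity of bus relative to motorcycle = (10.205, 40.329) − (112.497, -34.609) = (-102.292, 74.937) km/h.
Magnitude = |(-102.292, 74.937)| = 126.804 km/h.

126.8 km/h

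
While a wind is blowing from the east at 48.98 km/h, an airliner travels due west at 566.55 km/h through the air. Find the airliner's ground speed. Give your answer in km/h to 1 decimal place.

Taking east as x and north as y: velocity relative to the air = (-566.550, 0.000) km/h; the air relative to ground = (-48.980, 0.000) km/h.
Velocity relative to ground = (-566.550, 0.000) + (-48.980, 0.000) = (-615.530, 0.000) km/h.
Speed = |(-615.530, 0.000)| = 615.530 km/h.

615.5 km/h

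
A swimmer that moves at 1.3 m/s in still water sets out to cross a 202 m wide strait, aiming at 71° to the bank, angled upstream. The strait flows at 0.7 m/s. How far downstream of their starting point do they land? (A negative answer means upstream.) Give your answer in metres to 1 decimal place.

Perpendicular speed = 1.229 m/s; crossing time = 202 / 1.229 = 164.338 s.
Net downstream speed = 0.277 m/s.
Drift = 0.277 × 164.338 = 45.482 m (downstream).

45.5 m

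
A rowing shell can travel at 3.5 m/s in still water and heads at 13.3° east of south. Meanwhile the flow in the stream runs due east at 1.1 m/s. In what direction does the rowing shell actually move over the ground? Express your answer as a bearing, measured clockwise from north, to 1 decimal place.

150.8°

Taking east as x and north as y: velocity relative to the water = (0.805, -3.406) m/s; the water relative to ground = (1.100, 0.000) m/s.
Velocity relative to ground = (0.805, -3.406) + (1.100, 0.000) = (1.905, -3.406) m/s.
Bearing = atan2(1.91, -3.41) = 150.78° clockwise from north.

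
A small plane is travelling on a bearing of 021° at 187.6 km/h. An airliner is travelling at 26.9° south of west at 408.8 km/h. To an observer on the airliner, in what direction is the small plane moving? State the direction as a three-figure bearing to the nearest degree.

Taking east as x and north as y: small plane velocity = (67.230, 175.140) km/h; airliner velocity = (-364.567, -184.955) km/h.
Velocity of small plane relative to airliner = (67.230, 175.140) − (-364.567, -184.955) = (431.797, 360.095) km/h.
Bearing = atan2(431.80, 360.09) = 50.17° clockwise from north.

050°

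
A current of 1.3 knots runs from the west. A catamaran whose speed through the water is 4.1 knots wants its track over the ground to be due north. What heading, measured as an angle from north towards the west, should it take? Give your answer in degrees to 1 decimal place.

The current pushes perpendicular to the desired track; the heading must have a component into the current equal to 1.3 knots: 4.1 sin θ = 1.3.
sin θ = 0.3171, so θ = 18.486°.

18.5°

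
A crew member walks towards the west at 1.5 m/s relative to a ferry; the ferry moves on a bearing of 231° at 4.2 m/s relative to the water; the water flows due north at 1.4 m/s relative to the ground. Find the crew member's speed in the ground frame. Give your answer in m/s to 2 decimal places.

In east/north components (m/s): crew member relative to ferry = (-1.500, 0.000); ferry relative to water = (-3.264, -2.643); water relative to ground = (0.000, 1.400).
Sum = (-4.764, -1.243) m/s.
Speed = |(-4.764, -1.243)| = 4.924 m/s.

4.92 m/s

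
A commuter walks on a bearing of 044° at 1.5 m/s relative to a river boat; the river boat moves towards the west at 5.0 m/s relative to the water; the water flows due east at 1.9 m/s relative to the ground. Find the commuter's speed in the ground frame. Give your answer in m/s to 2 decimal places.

2.32 m/s

In east/north components (m/s): commuter relative to river boat = (1.042, 1.079); river boat relative to water = (-5.000, 0.000); water relative to ground = (1.900, 0.000).
Sum = (-2.058, 1.079) m/s.
Speed = |(-2.058, 1.079)| = 2.324 m/s.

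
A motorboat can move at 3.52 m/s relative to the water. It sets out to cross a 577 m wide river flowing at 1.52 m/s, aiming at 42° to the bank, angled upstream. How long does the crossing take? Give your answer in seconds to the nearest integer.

245 s

The component of the motorboat's velocity perpendicular to the bank is 3.52 × sin 42° = 2.355 m/s.
Only the cross-stream component determines the crossing time; the current contributes nothing perpendicular to the bank.
Time = 577 / 2.355 = 244.975 s.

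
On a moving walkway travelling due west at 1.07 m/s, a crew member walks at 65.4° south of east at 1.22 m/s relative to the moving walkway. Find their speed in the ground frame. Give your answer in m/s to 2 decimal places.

Taking east as x and north as y: moving walkway velocity = (-1.070, 0.000) m/s; crew member velocity relative to moving walkway = (0.508, -1.109) m/s.
Velocity relative to ground = (-1.070, 0.000) + (0.508, -1.109) = (-0.562, -1.109) m/s.
Speed = |(-0.562, -1.109)| = 1.244 m/s.

1.24 m/s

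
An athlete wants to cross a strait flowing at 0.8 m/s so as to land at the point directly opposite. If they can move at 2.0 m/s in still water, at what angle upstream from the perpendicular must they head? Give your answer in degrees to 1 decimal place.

23.6°

To cancel the current, the upstream component of the athlete's velocity must equal the flow: 2.0 sin θ = 0.8.
sin θ = 0.8 / 2.0 = 0.4000.
θ = arcsin(0.4000) = 23.578°.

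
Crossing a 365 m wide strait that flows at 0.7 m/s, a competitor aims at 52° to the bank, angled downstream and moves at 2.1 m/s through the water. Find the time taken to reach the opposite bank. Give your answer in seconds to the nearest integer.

221 s

The component of the competitor's velocity perpendicular to the bank is 2.1 × sin 52° = 1.655 m/s.
Only the cross-stream component determines the crossing time; the current contributes nothing perpendicular to the bank.
Time = 365 / 1.655 = 220.567 s.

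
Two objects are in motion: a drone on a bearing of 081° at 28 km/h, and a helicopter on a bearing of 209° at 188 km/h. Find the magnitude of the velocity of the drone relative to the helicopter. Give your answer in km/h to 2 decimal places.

206.42 km/h

Taking east as x and north as y: drone velocity = (27.655, 4.380) km/h; helicopter velocity = (-91.144, -164.429) km/h.
Velocity of drone relative to helicopter = (27.655, 4.380) − (-91.144, -164.429) = (118.799, 168.809) km/h.
Magnitude = |(118.799, 168.809)| = 206.421 km/h.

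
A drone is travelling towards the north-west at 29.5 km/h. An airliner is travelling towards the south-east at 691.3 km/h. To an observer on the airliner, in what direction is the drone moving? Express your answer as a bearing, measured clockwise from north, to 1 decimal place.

Taking east as x and north as y: drone velocity = (-20.860, 20.860) km/h; airliner velocity = (488.823, -488.823) km/h.
Velocity of drone relative to airliner = (-20.860, 20.860) − (488.823, -488.823) = (-509.683, 509.683) km/h.
Bearing = atan2(-509.68, 509.68) = 315.00° clockwise from north.

315.0°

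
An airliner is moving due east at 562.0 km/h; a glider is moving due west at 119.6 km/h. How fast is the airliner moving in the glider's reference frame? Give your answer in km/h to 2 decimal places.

Taking east as x and north as y: airliner velocity = (562.000, 0.000) km/h; glider velocity = (-119.600, 0.000) km/h.
Velocity of airliner relative to glider = (562.000, 0.000) − (-119.600, 0.000) = (681.600, 0.000) km/h.
Magnitude = |(681.600, 0.000)| = 681.600 km/h.

681.60 km/h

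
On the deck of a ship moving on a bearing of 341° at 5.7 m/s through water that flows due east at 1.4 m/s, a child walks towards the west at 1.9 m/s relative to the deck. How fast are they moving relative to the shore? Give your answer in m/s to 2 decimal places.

In east/north components (m/s): child relative to ship = (-1.900, 0.000); ship relative to water = (-1.856, 5.389); water relative to ground = (1.400, 0.000).
Sum = (-2.356, 5.389) m/s.
Speed = |(-2.356, 5.389)| = 5.882 m/s.

5.88 m/s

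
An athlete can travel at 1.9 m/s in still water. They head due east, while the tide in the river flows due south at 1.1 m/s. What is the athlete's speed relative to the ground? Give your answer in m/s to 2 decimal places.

2.20 m/s

Taking east as x and north as y: velocity relative to the water = (1.900, 0.000) m/s; the water relative to ground = (0.000, -1.100) m/s.
Velocity relative to ground = (1.900, 0.000) + (0.000, -1.100) = (1.900, -1.100) m/s.
Speed = |(1.900, -1.100)| = 2.195 m/s.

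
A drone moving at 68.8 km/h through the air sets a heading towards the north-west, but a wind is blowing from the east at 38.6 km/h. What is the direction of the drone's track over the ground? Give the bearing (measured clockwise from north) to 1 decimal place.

Taking east as x and north as y: velocity relative to the air = (-48.649, 48.649) km/h; the air relative to ground = (-38.600, 0.000) km/h.
Velocity relative to ground = (-48.649, 48.649) + (-38.600, 0.000) = (-87.249, 48.649) km/h.
Bearing = atan2(-87.25, 48.65) = 299.14° clockwise from north.

299.1°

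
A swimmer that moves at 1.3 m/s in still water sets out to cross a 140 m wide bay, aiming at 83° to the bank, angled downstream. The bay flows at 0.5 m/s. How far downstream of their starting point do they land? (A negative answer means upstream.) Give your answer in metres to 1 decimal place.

71.4 m

Perpendicular speed = 1.290 m/s; crossing time = 140 / 1.290 = 108.501 s.
Net downstream speed = 0.658 m/s.
Drift = 0.658 × 108.501 = 71.440 m (downstream).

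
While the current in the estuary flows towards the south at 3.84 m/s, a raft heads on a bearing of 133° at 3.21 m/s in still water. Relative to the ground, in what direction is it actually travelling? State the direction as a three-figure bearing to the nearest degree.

159°

Taking east as x and north as y: velocity relative to the water = (2.348, -2.189) m/s; the water relative to ground = (0.000, -3.840) m/s.
Velocity relative to ground = (2.348, -2.189) + (0.000, -3.840) = (2.348, -6.029) m/s.
Bearing = atan2(2.35, -6.03) = 158.73° clockwise from north.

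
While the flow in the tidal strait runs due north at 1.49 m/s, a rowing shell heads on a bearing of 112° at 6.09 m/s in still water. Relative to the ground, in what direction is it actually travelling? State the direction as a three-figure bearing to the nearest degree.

098°

Taking east as x and north as y: velocity relative to the water = (5.647, -2.281) m/s; the water relative to ground = (0.000, 1.490) m/s.
Velocity relative to ground = (5.647, -2.281) + (0.000, 1.490) = (5.647, -0.791) m/s.
Bearing = atan2(5.65, -0.79) = 97.98° clockwise from north.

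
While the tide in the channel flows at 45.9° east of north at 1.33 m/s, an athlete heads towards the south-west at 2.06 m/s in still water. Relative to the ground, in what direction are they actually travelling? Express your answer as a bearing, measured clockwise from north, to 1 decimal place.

223.4°

Taking east as x and north as y: velocity relative to the water = (-1.457, -1.457) m/s; the water relative to ground = (0.955, 0.926) m/s.
Velocity relative to ground = (-1.457, -1.457) + (0.955, 0.926) = (-0.502, -0.531) m/s.
Bearing = atan2(-0.50, -0.53) = 223.36° clockwise from north.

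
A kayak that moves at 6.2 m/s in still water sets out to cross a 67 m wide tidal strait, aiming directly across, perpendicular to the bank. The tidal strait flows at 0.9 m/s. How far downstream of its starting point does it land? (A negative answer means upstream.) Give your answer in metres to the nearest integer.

Perpendicular speed = 6.200 m/s; crossing time = 67 / 6.200 = 10.806 s.
Net downstream speed = 0.900 m/s.
Drift = 0.900 × 10.806 = 9.726 m (downstream).

10 m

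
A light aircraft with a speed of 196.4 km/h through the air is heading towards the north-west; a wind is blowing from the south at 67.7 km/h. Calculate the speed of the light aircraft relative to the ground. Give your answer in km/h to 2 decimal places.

Taking east as x and north as y: velocity relative to the air = (-138.876, 138.876) km/h; the air relative to ground = (0.000, 67.700) km/h.
Velocity relative to ground = (-138.876, 138.876) + (0.000, 67.700) = (-138.876, 206.576) km/h.
Speed = |(-138.876, 206.576)| = 248.918 km/h.

248.92 km/h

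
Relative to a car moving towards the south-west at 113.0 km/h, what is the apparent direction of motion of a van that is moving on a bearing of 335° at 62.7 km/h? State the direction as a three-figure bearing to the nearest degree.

021°

Taking east as x and north as y: van velocity = (-26.498, 56.825) km/h; car velocity = (-79.903, -79.903) km/h.
Velocity of van relative to car = (-26.498, 56.825) − (-79.903, -79.903) = (53.405, 136.729) km/h.
Bearing = atan2(53.40, 136.73) = 21.34° clockwise from north.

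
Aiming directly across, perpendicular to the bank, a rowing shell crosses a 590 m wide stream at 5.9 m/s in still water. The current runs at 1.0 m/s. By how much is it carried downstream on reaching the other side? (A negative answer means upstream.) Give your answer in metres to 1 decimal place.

Perpendicular speed = 5.900 m/s; crossing time = 590 / 5.900 = 100.000 s.
Net downstream speed = 1.000 m/s.
Drift = 1.000 × 100.000 = 100.000 m (downstream).

100.0 m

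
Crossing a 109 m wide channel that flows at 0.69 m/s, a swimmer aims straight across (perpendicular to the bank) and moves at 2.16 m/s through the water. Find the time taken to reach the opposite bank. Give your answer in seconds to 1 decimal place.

The component of the swimmer's velocity perpendicular to the bank is 2.16 m/s.
The flow acts along the bank and has no component across it.
Time = 109 / 2.160 = 50.463 s.

50.5 s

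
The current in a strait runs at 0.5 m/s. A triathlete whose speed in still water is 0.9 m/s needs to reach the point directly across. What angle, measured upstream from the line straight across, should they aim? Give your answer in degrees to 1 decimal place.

33.7°

To cancel the current, the upstream component of the triathlete's velocity must equal the flow: 0.9 sin θ = 0.5.
sin θ = 0.5 / 0.9 = 0.5556.
θ = arcsin(0.5556) = 33.749°.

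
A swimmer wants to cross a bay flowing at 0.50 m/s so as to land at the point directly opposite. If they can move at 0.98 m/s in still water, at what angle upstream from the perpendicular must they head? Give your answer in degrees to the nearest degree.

To cancel the current, the upstream component of the swimmer's velocity must equal the flow: 0.98 sin θ = 0.50.
sin θ = 0.50 / 0.98 = 0.5102.
θ = arcsin(0.5102) = 30.677°.

31°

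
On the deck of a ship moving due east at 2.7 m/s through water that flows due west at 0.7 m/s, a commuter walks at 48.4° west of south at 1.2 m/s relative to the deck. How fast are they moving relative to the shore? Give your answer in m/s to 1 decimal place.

In east/north components (m/s): commuter relative to ship = (-0.897, -0.797); ship relative to water = (2.700, 0.000); water relative to ground = (-0.700, 0.000).
Sum = (1.103, -0.797) m/s.
Speed = |(1.103, -0.797)| = 1.360 m/s.

1.4 m/s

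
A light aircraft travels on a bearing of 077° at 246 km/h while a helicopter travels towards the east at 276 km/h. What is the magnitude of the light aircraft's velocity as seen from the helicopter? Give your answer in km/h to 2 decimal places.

66.18 km/h

Taking east as x and north as y: light aircraft velocity = (239.695, 55.338) km/h; helicopter velocity = (276.000, 0.000) km/h.
Velocity of light aircraft relative to helicopter = (239.695, 55.338) − (276.000, 0.000) = (-36.305, 55.338) km/h.
Magnitude = |(-36.305, 55.338)| = 66.184 km/h.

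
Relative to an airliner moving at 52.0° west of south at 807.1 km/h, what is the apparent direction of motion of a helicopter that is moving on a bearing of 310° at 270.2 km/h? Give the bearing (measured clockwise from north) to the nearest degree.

Taking east as x and north as y: helicopter velocity = (-206.985, 173.681) km/h; airliner velocity = (-636.003, -496.900) km/h.
Velocity of helicopter relative to airliner = (-206.985, 173.681) − (-636.003, -496.900) = (429.018, 670.582) km/h.
Bearing = atan2(429.02, 670.58) = 32.61° clockwise from north.

033°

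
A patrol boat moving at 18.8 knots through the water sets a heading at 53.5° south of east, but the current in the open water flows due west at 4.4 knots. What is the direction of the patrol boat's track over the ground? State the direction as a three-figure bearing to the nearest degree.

Taking east as x and north as y: velocity relative to the water = (11.183, -15.113) knots; the water relative to ground = (-4.400, 0.000) knots.
Velocity relative to ground = (11.183, -15.113) + (-4.400, 0.000) = (6.783, -15.113) knots.
Bearing = atan2(6.78, -15.11) = 155.83° clockwise from north.

156°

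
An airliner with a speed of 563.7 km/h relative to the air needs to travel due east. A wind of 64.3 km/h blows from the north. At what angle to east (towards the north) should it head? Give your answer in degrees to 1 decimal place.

6.5°

The wind pushes perpendicular to the desired track; the heading must have a component into the wind equal to 64.3 km/h: 563.7 sin θ = 64.3.
sin θ = 0.1141, so θ = 6.550°.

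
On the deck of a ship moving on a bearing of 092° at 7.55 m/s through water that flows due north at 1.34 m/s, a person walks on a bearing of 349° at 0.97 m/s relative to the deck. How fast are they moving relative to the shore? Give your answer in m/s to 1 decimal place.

In east/north components (m/s): person relative to ship = (-0.185, 0.952); ship relative to water = (7.545, -0.263); water relative to ground = (0.000, 1.340).
Sum = (7.360, 2.029) m/s.
Speed = |(7.360, 2.029)| = 7.635 m/s.

7.6 m/s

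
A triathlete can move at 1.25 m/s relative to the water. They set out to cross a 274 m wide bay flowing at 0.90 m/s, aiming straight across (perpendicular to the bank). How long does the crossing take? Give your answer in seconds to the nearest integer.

219 s

The component of the triathlete's velocity perpendicular to the bank is 1.25 m/s.
The current is parallel to the bank, so it does not affect the crossing time.
Time = 274 / 1.250 = 219.200 s.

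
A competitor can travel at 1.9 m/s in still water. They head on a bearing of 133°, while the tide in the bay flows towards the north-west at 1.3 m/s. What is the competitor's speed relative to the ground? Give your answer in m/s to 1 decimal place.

0.6 m/s

Taking east as x and north as y: velocity relative to the water = (1.390, -1.296) m/s; the water relative to ground = (-0.919, 0.919) m/s.
Velocity relative to ground = (1.390, -1.296) + (-0.919, 0.919) = (0.470, -0.377) m/s.
Speed = |(0.470, -0.377)| = 0.603 m/s.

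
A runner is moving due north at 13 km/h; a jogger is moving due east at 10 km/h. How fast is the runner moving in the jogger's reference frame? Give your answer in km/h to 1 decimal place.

16.4 km/h

Taking east as x and north as y: runner velocity = (0.000, 13.000) km/h; jogger velocity = (10.000, 0.000) km/h.
Velocity of runner relative to jogger = (0.000, 13.000) − (10.000, 0.000) = (-10.000, 13.000) km/h.
Magnitude = |(-10.000, 13.000)| = 16.401 km/h.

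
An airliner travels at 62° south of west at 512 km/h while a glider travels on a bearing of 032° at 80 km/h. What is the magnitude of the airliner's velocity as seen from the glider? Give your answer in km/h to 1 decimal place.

Taking east as x and north as y: airliner velocity = (-240.369, -452.069) km/h; glider velocity = (42.394, 67.844) km/h.
Velocity of airliner relative to glider = (-240.369, -452.069) − (42.394, 67.844) = (-282.763, -519.913) km/h.
Magnitude = |(-282.763, -519.913)| = 591.831 km/h.

591.8 km/h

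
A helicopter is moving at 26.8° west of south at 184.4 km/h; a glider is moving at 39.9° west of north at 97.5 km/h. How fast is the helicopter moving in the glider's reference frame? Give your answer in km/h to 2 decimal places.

240.28 km/h

Taking east as x and north as y: helicopter velocity = (-83.142, -164.593) km/h; glider velocity = (-62.541, 74.799) km/h.
Velocity of helicopter relative to glider = (-83.142, -164.593) − (-62.541, 74.799) = (-20.600, -239.391) km/h.
Magnitude = |(-20.600, -239.391)| = 240.276 km/h.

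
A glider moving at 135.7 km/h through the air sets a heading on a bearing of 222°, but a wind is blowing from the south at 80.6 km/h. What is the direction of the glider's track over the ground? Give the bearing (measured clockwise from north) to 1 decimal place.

257.4°

Taking east as x and north as y: velocity relative to the air = (-90.801, -100.845) km/h; the air relative to ground = (0.000, 80.600) km/h.
Velocity relative to ground = (-90.801, -100.845) + (0.000, 80.600) = (-90.801, -20.245) km/h.
Bearing = atan2(-90.80, -20.24) = 257.43° clockwise from north.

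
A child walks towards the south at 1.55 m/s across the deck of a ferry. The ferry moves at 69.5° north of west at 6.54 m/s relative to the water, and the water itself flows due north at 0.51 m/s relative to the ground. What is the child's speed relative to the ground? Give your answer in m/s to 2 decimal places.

5.58 m/s

In east/north components (m/s): child relative to ferry = (0.000, -1.550); ferry relative to water = (-2.290, 6.126); water relative to ground = (0.000, 0.510).
Sum = (-2.290, 5.086) m/s.
Speed = |(-2.290, 5.086)| = 5.578 m/s.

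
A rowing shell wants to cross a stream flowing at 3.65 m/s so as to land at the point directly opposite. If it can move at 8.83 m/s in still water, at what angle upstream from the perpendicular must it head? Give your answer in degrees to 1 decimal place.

24.4°

To cancel the current, the upstream component of the rowing shell's velocity must equal the flow: 8.83 sin θ = 3.65.
sin θ = 3.65 / 8.83 = 0.4134.
θ = arcsin(0.4134) = 24.416°.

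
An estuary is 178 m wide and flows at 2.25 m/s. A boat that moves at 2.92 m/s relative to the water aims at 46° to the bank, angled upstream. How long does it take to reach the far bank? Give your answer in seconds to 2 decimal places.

The component of the boat's velocity perpendicular to the bank is 2.92 × sin 46° = 2.100 m/s.
The flow acts along the bank and has no component across it.
Time = 178 / 2.100 = 84.743 s.

84.74 s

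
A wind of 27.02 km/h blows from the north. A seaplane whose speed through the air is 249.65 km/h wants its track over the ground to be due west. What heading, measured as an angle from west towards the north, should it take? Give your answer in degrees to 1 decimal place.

The wind pushes perpendicular to the desired track; the heading must have a component into the wind equal to 27.02 km/h: 249.65 sin θ = 27.02.
sin θ = 0.1082, so θ = 6.213°.

6.2°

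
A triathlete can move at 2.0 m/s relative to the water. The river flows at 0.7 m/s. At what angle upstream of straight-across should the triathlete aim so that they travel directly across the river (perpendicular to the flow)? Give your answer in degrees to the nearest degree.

20°

To cancel the current, the upstream component of the triathlete's velocity must equal the flow: 2.0 sin θ = 0.7.
sin θ = 0.7 / 2.0 = 0.3500.
θ = arcsin(0.3500) = 20.487°.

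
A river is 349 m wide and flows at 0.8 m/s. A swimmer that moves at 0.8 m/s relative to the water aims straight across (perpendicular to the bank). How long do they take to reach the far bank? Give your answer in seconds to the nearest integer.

436 s

The component of the swimmer's velocity perpendicular to the bank is 0.8 m/s.
The current is parallel to the bank, so it does not affect the crossing time.
Time = 349 / 0.800 = 436.250 s.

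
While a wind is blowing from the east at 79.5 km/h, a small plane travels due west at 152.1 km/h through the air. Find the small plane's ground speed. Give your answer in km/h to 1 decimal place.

Taking east as x and north as y: velocity relative to the air = (-152.100, 0.000) km/h; the air relative to ground = (-79.500, 0.000) km/h.
Velocity relative to ground = (-152.100, 0.000) + (-79.500, 0.000) = (-231.600, 0.000) km/h.
Speed = |(-231.600, 0.000)| = 231.600 km/h.

231.6 km/h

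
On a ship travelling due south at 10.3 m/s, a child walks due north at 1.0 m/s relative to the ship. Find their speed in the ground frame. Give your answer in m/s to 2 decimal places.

Taking east as x and north as y: ship velocity = (0.000, -10.300) m/s; child velocity relative to ship = (0.000, 1.000) m/s.
Velocity relative to ground = (0.000, -10.300) + (0.000, 1.000) = (0.000, -9.300) m/s.
Speed = |(0.000, -9.300)| = 9.300 m/s.

9.30 m/s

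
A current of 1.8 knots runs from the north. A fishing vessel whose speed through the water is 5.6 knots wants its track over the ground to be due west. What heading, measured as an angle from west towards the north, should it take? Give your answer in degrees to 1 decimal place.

18.7°

The current pushes perpendicular to the desired track; the heading must have a component into the current equal to 1.8 knots: 5.6 sin θ = 1.8.
sin θ = 0.3214, so θ = 18.749°.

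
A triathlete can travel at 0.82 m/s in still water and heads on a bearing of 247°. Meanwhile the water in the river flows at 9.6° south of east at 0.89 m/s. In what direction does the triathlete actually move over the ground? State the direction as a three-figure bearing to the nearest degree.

Taking east as x and north as y: velocity relative to the water = (-0.755, -0.320) m/s; the water relative to ground = (0.878, -0.148) m/s.
Velocity relative to ground = (-0.755, -0.320) + (0.878, -0.148) = (0.123, -0.469) m/s.
Bearing = atan2(0.12, -0.47) = 165.33° clockwise from north.

165°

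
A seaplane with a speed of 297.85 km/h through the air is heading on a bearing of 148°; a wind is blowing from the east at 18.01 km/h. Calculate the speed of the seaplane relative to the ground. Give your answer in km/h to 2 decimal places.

288.71 km/h

Taking east as x and north as y: velocity relative to the air = (157.836, -252.591) km/h; the air relative to ground = (-18.010, 0.000) km/h.
Velocity relative to ground = (157.836, -252.591) + (-18.010, 0.000) = (139.826, -252.591) km/h.
Speed = |(139.826, -252.591)| = 288.710 km/h.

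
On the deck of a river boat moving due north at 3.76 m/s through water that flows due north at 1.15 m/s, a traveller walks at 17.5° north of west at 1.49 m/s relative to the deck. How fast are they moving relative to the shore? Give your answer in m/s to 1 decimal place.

In east/north components (m/s): traveller relative to river boat = (-1.421, 0.448); river boat relative to water = (0.000, 3.760); water relative to ground = (0.000, 1.150).
Sum = (-1.421, 5.358) m/s.
Speed = |(-1.421, 5.358)| = 5.543 m/s.

5.5 m/s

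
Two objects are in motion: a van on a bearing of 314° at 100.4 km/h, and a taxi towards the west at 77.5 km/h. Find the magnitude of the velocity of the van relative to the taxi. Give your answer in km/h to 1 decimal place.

Taking east as x and north as y: van velocity = (-72.222, 69.744) km/h; taxi velocity = (-77.500, 0.000) km/h.
Velocity of van relative to taxi = (-72.222, 69.744) − (-77.500, 0.000) = (5.278, 69.744) km/h.
Magnitude = |(5.278, 69.744)| = 69.943 km/h.

69.9 km/h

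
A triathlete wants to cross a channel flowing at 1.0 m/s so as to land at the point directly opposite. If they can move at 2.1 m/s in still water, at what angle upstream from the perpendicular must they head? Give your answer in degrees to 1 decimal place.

28.4°

To cancel the current, the upstream component of the triathlete's velocity must equal the flow: 2.1 sin θ = 1.0.
sin θ = 1.0 / 2.1 = 0.4762.
θ = arcsin(0.4762) = 28.437°.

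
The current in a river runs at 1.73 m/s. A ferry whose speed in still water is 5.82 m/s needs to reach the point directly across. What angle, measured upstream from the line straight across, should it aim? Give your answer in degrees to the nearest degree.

To cancel the current, the upstream component of the ferry's velocity must equal the flow: 5.82 sin θ = 1.73.
sin θ = 1.73 / 5.82 = 0.2973.
θ = arcsin(0.2973) = 17.293°.

17°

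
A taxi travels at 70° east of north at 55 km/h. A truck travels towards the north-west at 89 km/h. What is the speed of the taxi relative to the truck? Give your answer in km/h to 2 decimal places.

122.81 km/h

Taking east as x and north as y: taxi velocity = (51.683, 18.811) km/h; truck velocity = (-62.933, 62.933) km/h.
Velocity of taxi relative to truck = (51.683, 18.811) − (-62.933, 62.933) = (114.616, -44.121) km/h.
Magnitude = |(114.616, -44.121)| = 122.815 km/h.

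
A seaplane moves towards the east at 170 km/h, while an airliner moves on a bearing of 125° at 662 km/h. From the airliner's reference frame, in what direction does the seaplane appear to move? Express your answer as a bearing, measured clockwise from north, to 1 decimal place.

Taking east as x and north as y: seaplane velocity = (170.000, 0.000) km/h; airliner velocity = (542.279, -379.708) km/h.
Velocity of seaplane relative to airliner = (170.000, 0.000) − (542.279, -379.708) = (-372.279, 379.708) km/h.
Bearing = atan2(-372.28, 379.71) = 315.57° clockwise from north.

315.6°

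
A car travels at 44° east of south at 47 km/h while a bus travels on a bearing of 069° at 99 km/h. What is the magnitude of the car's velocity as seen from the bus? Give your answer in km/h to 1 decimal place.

91.5 km/h

Taking east as x and north as y: car velocity = (32.649, -33.809) km/h; bus velocity = (92.424, 35.478) km/h.
Velocity of car relative to bus = (32.649, -33.809) − (92.424, 35.478) = (-59.776, -69.287) km/h.
Magnitude = |(-59.776, -69.287)| = 91.509 km/h.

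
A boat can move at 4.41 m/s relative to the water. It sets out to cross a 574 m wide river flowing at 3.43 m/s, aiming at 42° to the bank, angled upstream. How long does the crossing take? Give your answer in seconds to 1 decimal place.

The component of the boat's velocity perpendicular to the bank is 4.41 × sin 42° = 2.951 m/s.
The flow acts along the bank and has no component across it.
Time = 574 / 2.951 = 194.519 s.

194.5 s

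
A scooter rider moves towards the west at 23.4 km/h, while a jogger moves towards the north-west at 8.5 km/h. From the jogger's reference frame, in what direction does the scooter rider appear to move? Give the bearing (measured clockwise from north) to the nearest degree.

251°

Taking east as x and north as y: scooter rider velocity = (-23.400, 0.000) km/h; jogger velocity = (-6.010, 6.010) km/h.
Velocity of scooter rider relative to jogger = (-23.400, 0.000) − (-6.010, 6.010) = (-17.390, -6.010) km/h.
Bearing = atan2(-17.39, -6.01) = 250.93° clockwise from north.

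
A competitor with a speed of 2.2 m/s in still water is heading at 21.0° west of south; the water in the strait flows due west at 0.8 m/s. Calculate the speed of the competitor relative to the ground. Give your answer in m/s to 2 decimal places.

2.60 m/s

Taking east as x and north as y: velocity relative to the water = (-0.788, -2.054) m/s; the water relative to ground = (-0.800, 0.000) m/s.
Velocity relative to ground = (-0.788, -2.054) + (-0.800, 0.000) = (-1.588, -2.054) m/s.
Speed = |(-1.588, -2.054)| = 2.596 m/s.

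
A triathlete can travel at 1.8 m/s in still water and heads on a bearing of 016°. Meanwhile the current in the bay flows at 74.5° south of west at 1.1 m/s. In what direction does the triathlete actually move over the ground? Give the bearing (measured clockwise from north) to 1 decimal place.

Taking east as x and north as y: velocity relative to the water = (0.496, 1.730) m/s; the water relative to ground = (-0.294, -1.060) m/s.
Velocity relative to ground = (0.496, 1.730) + (-0.294, -1.060) = (0.202, 0.670) m/s.
Bearing = atan2(0.20, 0.67) = 16.79° clockwise from north.

016.8°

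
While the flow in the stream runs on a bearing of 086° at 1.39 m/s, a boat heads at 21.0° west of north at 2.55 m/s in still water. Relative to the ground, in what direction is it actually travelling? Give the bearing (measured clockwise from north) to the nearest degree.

011°

Taking east as x and north as y: velocity relative to the water = (-0.914, 2.381) m/s; the water relative to ground = (1.387, 0.097) m/s.
Velocity relative to ground = (-0.914, 2.381) + (1.387, 0.097) = (0.473, 2.478) m/s.
Bearing = atan2(0.47, 2.48) = 10.80° clockwise from north.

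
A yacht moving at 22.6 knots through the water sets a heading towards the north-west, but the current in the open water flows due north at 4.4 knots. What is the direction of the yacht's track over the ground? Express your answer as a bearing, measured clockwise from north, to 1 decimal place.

Taking east as x and north as y: velocity relative to the water = (-15.981, 15.981) knots; the water relative to ground = (0.000, 4.400) knots.
Velocity relative to ground = (-15.981, 15.981) + (0.000, 4.400) = (-15.981, 20.381) knots.
Bearing = atan2(-15.98, 20.38) = 321.90° clockwise from north.

321.9°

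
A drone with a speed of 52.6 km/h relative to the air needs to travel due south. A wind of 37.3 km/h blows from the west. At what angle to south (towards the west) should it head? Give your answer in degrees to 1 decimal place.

The wind pushes perpendicular to the desired track; the heading must have a component into the wind equal to 37.3 km/h: 52.6 sin θ = 37.3.
sin θ = 0.7091, so θ = 45.164°.

45.2°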